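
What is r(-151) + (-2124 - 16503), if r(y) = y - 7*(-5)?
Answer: -18743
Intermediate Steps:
r(y) = 35 + y (r(y) = y + 35 = 35 + y)
r(-151) + (-2124 - 16503) = (35 - 151) + (-2124 - 16503) = -116 - 18627 = -18743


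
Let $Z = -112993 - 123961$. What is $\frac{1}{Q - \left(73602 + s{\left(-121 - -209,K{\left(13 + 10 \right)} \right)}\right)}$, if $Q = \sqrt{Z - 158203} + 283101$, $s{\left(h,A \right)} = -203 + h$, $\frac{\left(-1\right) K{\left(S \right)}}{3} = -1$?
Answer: $\frac{209614}{43938424153} - \frac{i \sqrt{395157}}{43938424153} \approx 4.7706 \cdot 10^{-6} - 1.4307 \cdot 10^{-8} i$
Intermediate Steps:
$Z = -236954$
$K{\left(S \right)} = 3$ ($K{\left(S \right)} = \left(-3\right) \left(-1\right) = 3$)
$Q = 283101 + i \sqrt{395157}$ ($Q = \sqrt{-236954 - 158203} + 283101 = \sqrt{-395157} + 283101 = i \sqrt{395157} + 283101 = 283101 + i \sqrt{395157} \approx 2.831 \cdot 10^{5} + 628.62 i$)
$\frac{1}{Q - \left(73602 + s{\left(-121 - -209,K{\left(13 + 10 \right)} \right)}\right)} = \frac{1}{\left(283101 + i \sqrt{395157}\right) - \left(73278 + 209\right)} = \frac{1}{\left(283101 + i \sqrt{395157}\right) - 73487} = \frac{1}{209614 + i \sqrt{395157}}$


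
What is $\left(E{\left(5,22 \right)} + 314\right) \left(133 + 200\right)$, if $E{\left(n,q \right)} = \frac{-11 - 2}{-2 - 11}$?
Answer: $104895$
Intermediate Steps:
$E{\left(n,q \right)} = 1$ ($E{\left(n,q \right)} = - \frac{13}{-13} = \left(-13\right) \left(- \frac{1}{13}\right) = 1$)
$\left(E{\left(5,22 \right)} + 314\right) \left(133 + 200\right) = \left(1 + 314\right) \left(133 + 200\right) = 315 \cdot 333 = 104895$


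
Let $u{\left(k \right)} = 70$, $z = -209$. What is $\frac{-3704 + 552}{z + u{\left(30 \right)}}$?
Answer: $\frac{3152}{139} \approx 22.676$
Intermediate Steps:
$\frac{-3704 + 552}{z + u{\left(30 \right)}} = \frac{-3704 + 552}{-209 + 70} = - \frac{3152}{-139} = \left(-3152\right) \left(- \frac{1}{139}\right) = \frac{3152}{139}$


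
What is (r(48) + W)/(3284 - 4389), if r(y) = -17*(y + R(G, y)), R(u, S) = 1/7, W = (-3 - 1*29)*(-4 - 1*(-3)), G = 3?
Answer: 1101/1547 ≈ 0.71170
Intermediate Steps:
W = 32 (W = (-3 - 29)*(-4 + 3) = -32*(-1) = 32)
R(u, S) = ⅐
r(y) = -17/7 - 17*y (r(y) = -17*(y + ⅐) = -17*(⅐ + y) = -17/7 - 17*y)
(r(48) + W)/(3284 - 4389) = ((-17/7 - 17*48) + 32)/(3284 - 4389) = ((-17/7 - 816) + 32)/(-1105) = (-5729/7 + 32)*(-1/1105) = -5505/7*(-1/1105) = 1101/1547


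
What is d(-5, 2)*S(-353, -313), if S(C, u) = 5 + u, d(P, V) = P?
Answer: 1540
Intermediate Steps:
d(-5, 2)*S(-353, -313) = -5*(5 - 313) = -5*(-308) = 1540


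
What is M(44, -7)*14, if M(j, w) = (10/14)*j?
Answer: 440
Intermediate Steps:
M(j, w) = 5*j/7 (M(j, w) = (10*(1/14))*j = 5*j/7)
M(44, -7)*14 = ((5/7)*44)*14 = (220/7)*14 = 440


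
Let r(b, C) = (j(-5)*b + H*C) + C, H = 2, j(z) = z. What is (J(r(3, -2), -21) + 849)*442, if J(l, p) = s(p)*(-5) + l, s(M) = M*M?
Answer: -608634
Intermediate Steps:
s(M) = M²
r(b, C) = -5*b + 3*C (r(b, C) = (-5*b + 2*C) + C = -5*b + 3*C)
J(l, p) = l - 5*p² (J(l, p) = p²*(-5) + l = -5*p² + l = l - 5*p²)
(J(r(3, -2), -21) + 849)*442 = (((-5*3 + 3*(-2)) - 5*(-21)²) + 849)*442 = (((-15 - 6) - 5*441) + 849)*442 = ((-21 - 2205) + 849)*442 = (-2226 + 849)*442 = -1377*442 = -608634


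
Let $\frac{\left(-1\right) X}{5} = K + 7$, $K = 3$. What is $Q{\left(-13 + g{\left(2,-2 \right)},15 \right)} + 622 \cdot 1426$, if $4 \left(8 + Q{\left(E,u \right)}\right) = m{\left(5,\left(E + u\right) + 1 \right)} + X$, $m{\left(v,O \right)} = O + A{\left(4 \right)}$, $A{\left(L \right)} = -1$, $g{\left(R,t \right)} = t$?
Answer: $\frac{1773903}{2} \approx 8.8695 \cdot 10^{5}$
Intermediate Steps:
$m{\left(v,O \right)} = -1 + O$ ($m{\left(v,O \right)} = O - 1 = -1 + O$)
$X = -50$ ($X = - 5 \left(3 + 7\right) = \left(-5\right) 10 = -50$)
$Q{\left(E,u \right)} = - \frac{41}{2} + \frac{E}{4} + \frac{u}{4}$ ($Q{\left(E,u \right)} = -8 + \frac{\left(-1 + \left(\left(E + u\right) + 1\right)\right) - 50}{4} = -8 + \frac{\left(-1 + \left(1 + E + u\right)\right) - 50}{4} = -8 + \frac{\left(E + u\right) - 50}{4} = -8 + \frac{-50 + E + u}{4} = -8 + \left(- \frac{25}{2} + \frac{E}{4} + \frac{u}{4}\right) = - \frac{41}{2} + \frac{E}{4} + \frac{u}{4}$)
$Q{\left(-13 + g{\left(2,-2 \right)},15 \right)} + 622 \cdot 1426 = \left(- \frac{41}{2} + \frac{-13 - 2}{4} + \frac{1}{4} \cdot 15\right) + 622 \cdot 1426 = \left(- \frac{41}{2} + \frac{1}{4} \left(-15\right) + \frac{15}{4}\right) + 886972 = \left(- \frac{41}{2} - \frac{15}{4} + \frac{15}{4}\right) + 886972 = - \frac{41}{2} + 886972 = \frac{1773903}{2}$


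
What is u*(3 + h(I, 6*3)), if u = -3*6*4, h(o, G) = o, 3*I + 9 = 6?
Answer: -144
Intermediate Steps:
I = -1 (I = -3 + (⅓)*6 = -3 + 2 = -1)
u = -72 (u = -18*4 = -72)
u*(3 + h(I, 6*3)) = -72*(3 - 1) = -72*2 = -144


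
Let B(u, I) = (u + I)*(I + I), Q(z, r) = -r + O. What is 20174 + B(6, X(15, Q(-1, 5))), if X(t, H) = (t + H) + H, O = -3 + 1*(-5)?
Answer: 20284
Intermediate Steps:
O = -8 (O = -3 - 5 = -8)
Q(z, r) = -8 - r (Q(z, r) = -r - 8 = -8 - r)
X(t, H) = t + 2*H (X(t, H) = (H + t) + H = t + 2*H)
B(u, I) = 2*I*(I + u) (B(u, I) = (I + u)*(2*I) = 2*I*(I + u))
20174 + B(6, X(15, Q(-1, 5))) = 20174 + 2*(15 + 2*(-8 - 1*5))*((15 + 2*(-8 - 1*5)) + 6) = 20174 + 2*(15 + 2*(-8 - 5))*((15 + 2*(-8 - 5)) + 6) = 20174 + 2*(15 + 2*(-13))*((15 + 2*(-13)) + 6) = 20174 + 2*(15 - 26)*((15 - 26) + 6) = 20174 + 2*(-11)*(-11 + 6) = 20174 + 2*(-11)*(-5) = 20174 + 110 = 20284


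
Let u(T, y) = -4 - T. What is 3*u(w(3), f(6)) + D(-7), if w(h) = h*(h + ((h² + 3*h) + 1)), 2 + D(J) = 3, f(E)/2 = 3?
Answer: -209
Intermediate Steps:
f(E) = 6 (f(E) = 2*3 = 6)
D(J) = 1 (D(J) = -2 + 3 = 1)
w(h) = h*(1 + h² + 4*h) (w(h) = h*(h + (1 + h² + 3*h)) = h*(1 + h² + 4*h))
3*u(w(3), f(6)) + D(-7) = 3*(-4 - 3*(1 + 3² + 4*3)) + 1 = 3*(-4 - 3*(1 + 9 + 12)) + 1 = 3*(-4 - 3*22) + 1 = 3*(-4 - 1*66) + 1 = 3*(-4 - 66) + 1 = 3*(-70) + 1 = -210 + 1 = -209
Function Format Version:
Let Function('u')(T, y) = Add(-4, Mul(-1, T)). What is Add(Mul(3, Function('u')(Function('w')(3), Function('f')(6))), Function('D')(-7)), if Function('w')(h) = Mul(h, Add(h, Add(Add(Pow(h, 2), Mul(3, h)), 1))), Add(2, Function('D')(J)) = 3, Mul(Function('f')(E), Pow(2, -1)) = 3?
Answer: -209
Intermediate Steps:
Function('f')(E) = 6 (Function('f')(E) = Mul(2, 3) = 6)
Function('D')(J) = 1 (Function('D')(J) = Add(-2, 3) = 1)
Function('w')(h) = Mul(h, Add(1, Pow(h, 2), Mul(4, h))) (Function('w')(h) = Mul(h, Add(h, Add(1, Pow(h, 2), Mul(3, h)))) = Mul(h, Add(1, Pow(h, 2), Mul(4, h))))
Add(Mul(3, Function('u')(Function('w')(3), Function('f')(6))), Function('D')(-7)) = Add(Mul(3, Add(-4, Mul(-1, Mul(3, Add(1, Pow(3, 2), Mul(4, 3)))))), 1) = Add(Mul(3, Add(-4, Mul(-1, Mul(3, Add(1, 9, 12))))), 1) = Add(Mul(3, Add(-4, Mul(-1, Mul(3, 22)))), 1) = Add(Mul(3, Add(-4, Mul(-1, 66))), 1) = Add(Mul(3, Add(-4, -66)), 1) = Add(Mul(3, -70), 1) = Add(-210, 1) = -209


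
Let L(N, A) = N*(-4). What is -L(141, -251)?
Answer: 564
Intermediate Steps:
L(N, A) = -4*N
-L(141, -251) = -(-4)*141 = -1*(-564) = 564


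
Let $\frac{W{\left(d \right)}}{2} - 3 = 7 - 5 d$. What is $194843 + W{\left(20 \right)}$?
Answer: $194663$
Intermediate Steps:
$W{\left(d \right)} = 20 - 10 d$ ($W{\left(d \right)} = 6 + 2 \left(7 - 5 d\right) = 6 - \left(-14 + 10 d\right) = 20 - 10 d$)
$194843 + W{\left(20 \right)} = 194843 + \left(20 - 200\right) = 194843 - 180 = 194663$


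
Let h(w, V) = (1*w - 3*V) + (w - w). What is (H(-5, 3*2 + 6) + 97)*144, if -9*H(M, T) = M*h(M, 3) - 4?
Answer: 12912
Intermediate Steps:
h(w, V) = w - 3*V (h(w, V) = (w - 3*V) + 0 = w - 3*V)
H(M, T) = 4/9 - M*(-9 + M)/9 (H(M, T) = -(M*(M - 3*3) - 4)/9 = -(M*(M - 9) - 4)/9 = -(M*(-9 + M) - 4)/9 = -(-4 + M*(-9 + M))/9 = 4/9 - M*(-9 + M)/9)
(H(-5, 3*2 + 6) + 97)*144 = ((4/9 - ⅑*(-5)*(-9 - 5)) + 97)*144 = ((4/9 - ⅑*(-5)*(-14)) + 97)*144 = ((4/9 - 70/9) + 97)*144 = (-22/3 + 97)*144 = (269/3)*144 = 12912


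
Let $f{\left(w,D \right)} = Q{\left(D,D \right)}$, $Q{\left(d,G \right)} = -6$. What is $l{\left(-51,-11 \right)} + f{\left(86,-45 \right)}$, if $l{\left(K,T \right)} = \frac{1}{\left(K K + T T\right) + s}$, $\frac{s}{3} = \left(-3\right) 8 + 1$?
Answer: $- \frac{15917}{2653} \approx -5.9996$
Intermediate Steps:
$s = -69$ ($s = 3 \left(\left(-3\right) 8 + 1\right) = 3 \left(-24 + 1\right) = 3 \left(-23\right) = -69$)
$f{\left(w,D \right)} = -6$
$l{\left(K,T \right)} = \frac{1}{-69 + K^{2} + T^{2}}$ ($l{\left(K,T \right)} = \frac{1}{\left(K K + T T\right) - 69} = \frac{1}{\left(K^{2} + T^{2}\right) - 69} = \frac{1}{-69 + K^{2} + T^{2}}$)
$l{\left(-51,-11 \right)} + f{\left(86,-45 \right)} = \frac{1}{-69 + \left(-51\right)^{2} + \left(-11\right)^{2}} - 6 = \frac{1}{-69 + 2601 + 121} - 6 = \frac{1}{2653} - 6 = - \frac{15917}{2653}$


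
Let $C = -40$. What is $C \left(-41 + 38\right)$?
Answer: $120$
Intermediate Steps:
$C \left(-41 + 38\right) = - 40 \left(-41 + 38\right) = \left(-40\right) \left(-3\right) = 120$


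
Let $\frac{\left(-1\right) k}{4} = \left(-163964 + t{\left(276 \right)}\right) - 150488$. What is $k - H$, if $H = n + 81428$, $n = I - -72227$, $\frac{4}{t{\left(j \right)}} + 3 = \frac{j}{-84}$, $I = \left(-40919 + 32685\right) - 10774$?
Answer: $\frac{12354799}{11} \approx 1.1232 \cdot 10^{6}$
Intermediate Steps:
$I = -19008$ ($I = -8234 - 10774 = -19008$)
$t{\left(j \right)} = \frac{4}{-3 - \frac{j}{84}}$ ($t{\left(j \right)} = \frac{4}{-3 + \frac{j}{-84}} = \frac{4}{-3 + j \left(- \frac{1}{84}\right)} = \frac{4}{-3 - \frac{j}{84}}$)
$n = 53219$ ($n = -19008 - -72227 = -19008 + 72227 = 53219$)
$H = 134647$ ($H = 53219 + 81428 = 134647$)
$k = \frac{13835916}{11}$ ($k = - 4 \left(\left(-163964 - \frac{336}{252 + 276}\right) - 150488\right) = - 4 \left(\left(-163964 - \frac{336}{528}\right) - 150488\right) = - 4 \left(\left(-163964 - \frac{7}{11}\right) - 150488\right) = - 4 \left(- \frac{1803611}{11} - 150488\right) = \left(-4\right) \left(- \frac{3458979}{11}\right) = \frac{13835916}{11} \approx 1.2578 \cdot 10^{6}$)
$k - H = \frac{13835916}{11} - 134647 = \frac{12354799}{11}$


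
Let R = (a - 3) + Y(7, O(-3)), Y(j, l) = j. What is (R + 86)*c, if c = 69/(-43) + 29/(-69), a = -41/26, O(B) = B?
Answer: -6906196/38571 ≈ -179.05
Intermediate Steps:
a = -41/26 (a = -41*1/26 = -41/26 ≈ -1.5769)
R = 63/26 (R = (-41/26 - 3) + 7 = -119/26 + 7 = 63/26 ≈ 2.4231)
c = -6008/2967 (c = 69*(-1/43) + 29*(-1/69) = -69/43 - 29/69 = -6008/2967 ≈ -2.0249)
(R + 86)*c = (63/26 + 86)*(-6008/2967) = (2299/26)*(-6008/2967) = -6906196/38571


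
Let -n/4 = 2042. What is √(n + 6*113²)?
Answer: √68446 ≈ 261.62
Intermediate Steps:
n = -8168 (n = -4*2042 = -8168)
√(n + 6*113²) = √(-8168 + 6*113²) = √(-8168 + 6*12769) = √(-8168 + 76614) = √68446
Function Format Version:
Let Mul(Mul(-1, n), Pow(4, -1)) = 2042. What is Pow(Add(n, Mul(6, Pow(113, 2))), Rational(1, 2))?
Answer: Pow(68446, Rational(1, 2)) ≈ 261.62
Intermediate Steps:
n = -8168 (n = Mul(-4, 2042) = -8168)
Pow(Add(n, Mul(6, Pow(113, 2))), Rational(1, 2)) = Pow(Add(-8168, Mul(6, Pow(113, 2))), Rational(1, 2)) = Pow(Add(-8168, Mul(6, 12769)), Rational(1, 2)) = Pow(Add(-8168, 76614), Rational(1, 2)) = Pow(68446, Rational(1, 2))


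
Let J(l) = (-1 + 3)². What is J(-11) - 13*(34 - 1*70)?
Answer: 472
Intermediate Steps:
J(l) = 4 (J(l) = 2² = 4)
J(-11) - 13*(34 - 1*70) = 4 - 13*(34 - 1*70) = 4 - 13*(34 - 70) = 4 - 13*(-36) = 4 + 468 = 472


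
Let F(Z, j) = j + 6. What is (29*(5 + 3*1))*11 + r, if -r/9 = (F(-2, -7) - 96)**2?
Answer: -82129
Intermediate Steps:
F(Z, j) = 6 + j
r = -84681 (r = -9*((6 - 7) - 96)**2 = -9*(-1 - 96)**2 = -9*(-97)**2 = -9*9409 = -84681)
(29*(5 + 3*1))*11 + r = (29*(5 + 3*1))*11 - 84681 = (29*(5 + 3))*11 - 84681 = (29*8)*11 - 84681 = 232*11 - 84681 = 2552 - 84681 = -82129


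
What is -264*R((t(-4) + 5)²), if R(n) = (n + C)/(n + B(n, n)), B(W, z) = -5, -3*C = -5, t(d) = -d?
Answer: -5456/19 ≈ -287.16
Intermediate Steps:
C = 5/3 (C = -⅓*(-5) = 5/3 ≈ 1.6667)
R(n) = (5/3 + n)/(-5 + n) (R(n) = (n + 5/3)/(n - 5) = (5/3 + n)/(-5 + n))
-264*R((t(-4) + 5)²) = -264*(5/3 + (-1*(-4) + 5)²)/(-5 + (-1*(-4) + 5)²) = -264*(5/3 + (4 + 5)²)/(-5 + (4 + 5)²) = -264*(5/3 + 9²)/(-5 + 9²) = -264*(5/3 + 81)/(-5 + 81) = -264*248/(76*3) = -66*248/(19*3) = -264*62/57 = -5456/19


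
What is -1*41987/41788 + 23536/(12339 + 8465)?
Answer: 27506205/217339388 ≈ 0.12656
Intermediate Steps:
-1*41987/41788 + 23536/(12339 + 8465) = -41987*1/41788 + 23536/20804 = -41987/41788 + 23536*(1/20804) = -41987/41788 + 5884/5201 = 27506205/217339388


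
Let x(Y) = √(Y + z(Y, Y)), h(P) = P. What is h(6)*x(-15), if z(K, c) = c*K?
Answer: 6*√210 ≈ 86.948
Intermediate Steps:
z(K, c) = K*c
x(Y) = √(Y + Y²) (x(Y) = √(Y + Y*Y) = √(Y + Y²))
h(6)*x(-15) = 6*√(-15*(1 - 15)) = 6*√(-15*(-14)) = 6*√210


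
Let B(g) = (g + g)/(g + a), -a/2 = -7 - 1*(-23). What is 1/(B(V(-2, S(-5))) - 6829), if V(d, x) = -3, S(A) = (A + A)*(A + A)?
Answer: -35/239009 ≈ -0.00014644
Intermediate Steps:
S(A) = 4*A² (S(A) = (2*A)*(2*A) = 4*A²)
a = -32 (a = -2*(-7 - 1*(-23)) = -2*(-7 + 23) = -2*16 = -32)
B(g) = 2*g/(-32 + g) (B(g) = (g + g)/(g - 32) = (2*g)/(-32 + g) = 2*g/(-32 + g))
1/(B(V(-2, S(-5))) - 6829) = 1/(2*(-3)/(-32 - 3) - 6829) = 1/(2*(-3)/(-35) - 6829) = 1/(2*(-3)*(-1/35) - 6829) = 1/(6/35 - 6829) = 1/(-239009/35) = -35/239009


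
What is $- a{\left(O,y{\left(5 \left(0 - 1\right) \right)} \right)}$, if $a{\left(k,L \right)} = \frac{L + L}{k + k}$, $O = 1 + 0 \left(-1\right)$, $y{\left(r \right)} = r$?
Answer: $5$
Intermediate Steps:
$O = 1$ ($O = 1 + 0 = 1$)
$a{\left(k,L \right)} = \frac{L}{k}$ ($a{\left(k,L \right)} = \frac{2 L}{2 k} = 2 L \frac{1}{2 k} = \frac{L}{k}$)
$- a{\left(O,y{\left(5 \left(0 - 1\right) \right)} \right)} = - \frac{5 \left(0 - 1\right)}{1} = - 5 \left(-1\right) 1 = - \left(-5\right) 1 = \left(-1\right) \left(-5\right) = 5$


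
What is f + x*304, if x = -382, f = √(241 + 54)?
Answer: -116128 + √295 ≈ -1.1611e+5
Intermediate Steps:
f = √295 ≈ 17.176
f + x*304 = √295 - 382*304 = √295 - 116128 = -116128 + √295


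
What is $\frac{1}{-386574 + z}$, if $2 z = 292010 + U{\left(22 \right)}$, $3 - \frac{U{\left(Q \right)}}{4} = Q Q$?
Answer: $- \frac{1}{241531} \approx -4.1403 \cdot 10^{-6}$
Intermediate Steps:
$U{\left(Q \right)} = 12 - 4 Q^{2}$ ($U{\left(Q \right)} = 12 - 4 Q Q = 12 - 4 Q^{2}$)
$z = 145043$ ($z = \frac{292010 + \left(12 - 4 \cdot 22^{2}\right)}{2} = \frac{292010 + \left(12 - 1936\right)}{2} = \frac{292010 - 1924}{2} = \frac{1}{2} \cdot 290086 = 145043$)
$\frac{1}{-386574 + z} = \frac{1}{-386574 + 145043} = \frac{1}{-241531} = - \frac{1}{241531}$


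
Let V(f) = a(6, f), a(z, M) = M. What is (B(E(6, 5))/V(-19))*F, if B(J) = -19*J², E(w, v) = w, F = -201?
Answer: -7236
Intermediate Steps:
V(f) = f
(B(E(6, 5))/V(-19))*F = (-19*6²/(-19))*(-201) = (-19*36*(-1/19))*(-201) = -684*(-1/19)*(-201) = 36*(-201) = -7236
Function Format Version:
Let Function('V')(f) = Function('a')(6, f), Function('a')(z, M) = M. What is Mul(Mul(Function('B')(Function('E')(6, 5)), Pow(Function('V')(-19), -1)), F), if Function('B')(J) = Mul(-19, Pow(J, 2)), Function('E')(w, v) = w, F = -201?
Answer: -7236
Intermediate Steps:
Function('V')(f) = f
Mul(Mul(Function('B')(Function('E')(6, 5)), Pow(Function('V')(-19), -1)), F) = Mul(Mul(Mul(-19, Pow(6, 2)), Pow(-19, -1)), -201) = Mul(Mul(Mul(-19, 36), Rational(-1, 19)), -201) = Mul(Mul(-684, Rational(-1, 19)), -201) = Mul(36, -201) = -7236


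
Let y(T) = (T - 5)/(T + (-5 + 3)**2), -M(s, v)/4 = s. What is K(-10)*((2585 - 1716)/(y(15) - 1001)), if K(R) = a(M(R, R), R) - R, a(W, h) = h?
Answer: 0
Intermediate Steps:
M(s, v) = -4*s
K(R) = 0 (K(R) = R - R = 0)
y(T) = (-5 + T)/(4 + T) (y(T) = (-5 + T)/(T + (-2)**2) = (-5 + T)/(T + 4) = (-5 + T)/(4 + T))
K(-10)*((2585 - 1716)/(y(15) - 1001)) = 0*((2585 - 1716)/((-5 + 15)/(4 + 15) - 1001)) = 0*(869/(10/19 - 1001)) = 0*(869/(-19009/19)) = 0*(869*(-19/19009)) = 0*(-16511/19009) = 0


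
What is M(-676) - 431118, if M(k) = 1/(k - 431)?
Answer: -477247627/1107 ≈ -4.3112e+5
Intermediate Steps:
M(k) = 1/(-431 + k)
M(-676) - 431118 = 1/(-431 - 676) - 431118 = 1/(-1107) - 431118 = -1/1107 - 431118 = -477247627/1107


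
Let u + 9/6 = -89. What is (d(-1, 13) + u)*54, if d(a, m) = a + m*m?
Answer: 4185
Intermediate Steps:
u = -181/2 (u = -3/2 - 89 = -181/2 ≈ -90.500)
d(a, m) = a + m²
(d(-1, 13) + u)*54 = ((-1 + 13²) - 181/2)*54 = ((-1 + 169) - 181/2)*54 = (168 - 181/2)*54 = (155/2)*54 = 4185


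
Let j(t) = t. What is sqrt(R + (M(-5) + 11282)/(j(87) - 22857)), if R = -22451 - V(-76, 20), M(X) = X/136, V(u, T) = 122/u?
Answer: I*sqrt(59968101483578915)/1634380 ≈ 149.83*I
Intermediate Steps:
M(X) = X/136 (M(X) = X*(1/136) = X/136)
R = -853077/38 (R = -22451 - 122/(-76) = -22451 - 122*(-1)/76 = -22451 - 1*(-61/38) = -22451 + 61/38 = -853077/38 ≈ -22449.)
sqrt(R + (M(-5) + 11282)/(j(87) - 22857)) = sqrt(-853077/38 + ((1/136)*(-5) + 11282)/(87 - 22857)) = sqrt(-853077/38 + (-5/136 + 11282)/(-22770)) = sqrt(-853077/38 + (1534347/136)*(-1/22770)) = sqrt(-853077/38 - 170483/344080) = sqrt(-146766606257/6537520) = I*sqrt(59968101483578915)/1634380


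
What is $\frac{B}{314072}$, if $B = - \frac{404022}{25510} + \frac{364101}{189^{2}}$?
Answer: $- \frac{19484293}{1084075077330} \approx -1.7973 \cdot 10^{-5}$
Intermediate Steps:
$B = - \frac{857308892}{151873785}$ ($B = \left(-404022\right) \frac{1}{25510} + \frac{364101}{35721} = - \frac{202011}{12755} + 364101 \cdot \frac{1}{35721} = - \frac{202011}{12755} + \frac{121367}{11907} = - \frac{857308892}{151873785} \approx -5.6449$)
$\frac{B}{314072} = - \frac{857308892}{151873785 \cdot 314072} = \left(- \frac{857308892}{151873785}\right) \frac{1}{314072} = - \frac{19484293}{1084075077330}$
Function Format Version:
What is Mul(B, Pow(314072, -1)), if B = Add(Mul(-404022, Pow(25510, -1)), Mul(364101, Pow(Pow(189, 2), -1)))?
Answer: Rational(-19484293, 1084075077330) ≈ -1.7973e-5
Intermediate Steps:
B = Rational(-857308892, 151873785) (B = Add(Mul(-404022, Rational(1, 25510)), Mul(364101, Pow(35721, -1))) = Add(Rational(-202011, 12755), Mul(364101, Rational(1, 35721))) = Add(Rational(-202011, 12755), Rational(121367, 11907)) = Rational(-857308892, 151873785) ≈ -5.6449)
Mul(B, Pow(314072, -1)) = Mul(Rational(-857308892, 151873785), Pow(314072, -1)) = Mul(Rational(-857308892, 151873785), Rational(1, 314072)) = Rational(-19484293, 1084075077330)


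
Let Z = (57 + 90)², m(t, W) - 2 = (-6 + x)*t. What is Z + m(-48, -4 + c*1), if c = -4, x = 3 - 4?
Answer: 21947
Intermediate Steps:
x = -1
m(t, W) = 2 - 7*t (m(t, W) = 2 + (-6 - 1)*t = 2 - 7*t)
Z = 21609 (Z = 147² = 21609)
Z + m(-48, -4 + c*1) = 21609 + (2 - 7*(-48)) = 21609 + (2 + 336) = 21609 + 338 = 21947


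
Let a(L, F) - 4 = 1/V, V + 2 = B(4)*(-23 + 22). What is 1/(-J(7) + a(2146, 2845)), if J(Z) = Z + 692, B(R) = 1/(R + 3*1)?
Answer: -15/10432 ≈ -0.0014379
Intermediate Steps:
B(R) = 1/(3 + R) (B(R) = 1/(R + 3) = 1/(3 + R))
J(Z) = 692 + Z
V = -15/7 (V = -2 + (-23 + 22)/(3 + 4) = -2 - 1/7 = -15/7 ≈ -2.1429)
a(L, F) = 53/15 (a(L, F) = 4 + 1/(-15/7) = 4 - 7/15 = 53/15)
1/(-J(7) + a(2146, 2845)) = 1/(-(692 + 7) + 53/15) = 1/(-1*699 + 53/15) = 1/(-699 + 53/15) = 1/(-10432/15) = -15/10432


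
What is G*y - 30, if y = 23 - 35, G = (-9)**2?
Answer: -1002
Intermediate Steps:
G = 81
y = -12
G*y - 30 = 81*(-12) - 30 = -972 - 30 = -1002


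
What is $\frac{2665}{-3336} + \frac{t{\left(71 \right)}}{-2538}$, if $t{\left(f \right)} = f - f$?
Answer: $- \frac{2665}{3336} \approx -0.79886$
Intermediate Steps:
$t{\left(f \right)} = 0$
$\frac{2665}{-3336} + \frac{t{\left(71 \right)}}{-2538} = \frac{2665}{-3336} + \frac{0}{-2538} = 2665 \left(- \frac{1}{3336}\right) + 0 \left(- \frac{1}{2538}\right) = - \frac{2665}{3336} + 0 = - \frac{2665}{3336}$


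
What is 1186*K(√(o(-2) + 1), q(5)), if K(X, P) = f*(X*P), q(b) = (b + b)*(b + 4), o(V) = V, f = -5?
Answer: -533700*I ≈ -5.337e+5*I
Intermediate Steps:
q(b) = 2*b*(4 + b) (q(b) = (2*b)*(4 + b) = 2*b*(4 + b))
K(X, P) = -5*P*X (K(X, P) = -5*X*P = -5*P*X)
1186*K(√(o(-2) + 1), q(5)) = 1186*(-5*2*5*(4 + 5)*√(-2 + 1)) = 1186*(-5*2*5*9*√(-1)) = 1186*(-5*90*I) = 1186*(-450*I) = -533700*I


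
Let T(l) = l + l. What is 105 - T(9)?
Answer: 87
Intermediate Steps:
T(l) = 2*l
105 - T(9) = 105 - 2*9 = 105 - 1*18 = 105 - 18 = 87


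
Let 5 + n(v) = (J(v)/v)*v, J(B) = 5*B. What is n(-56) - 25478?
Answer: -25763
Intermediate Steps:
n(v) = -5 + 5*v (n(v) = -5 + ((5*v)/v)*v = -5 + 5*v)
n(-56) - 25478 = (-5 + 5*(-56)) - 25478 = (-5 - 280) - 25478 = -285 - 25478 = -25763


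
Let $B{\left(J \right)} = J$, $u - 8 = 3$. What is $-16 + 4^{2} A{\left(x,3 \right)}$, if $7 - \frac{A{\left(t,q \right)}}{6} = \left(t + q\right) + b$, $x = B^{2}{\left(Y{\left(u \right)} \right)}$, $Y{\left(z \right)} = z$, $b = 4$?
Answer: $-11632$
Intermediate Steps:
$u = 11$ ($u = 8 + 3 = 11$)
$x = 121$ ($x = 11^{2} = 121$)
$A{\left(t,q \right)} = 18 - 6 q - 6 t$ ($A{\left(t,q \right)} = 42 - 6 \left(\left(t + q\right) + 4\right) = 42 - 6 \left(\left(q + t\right) + 4\right) = 42 - 6 \left(4 + q + t\right) = 42 - \left(24 + 6 q + 6 t\right) = 18 - 6 q - 6 t$)
$-16 + 4^{2} A{\left(x,3 \right)} = -16 + 4^{2} \left(18 - 18 - 726\right) = -16 + 16 \left(18 - 18 - 726\right) = -16 + 16 \left(-726\right) = -16 - 11616 = -11632$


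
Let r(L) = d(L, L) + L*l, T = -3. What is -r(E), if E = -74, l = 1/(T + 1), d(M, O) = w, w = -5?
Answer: -32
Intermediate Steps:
d(M, O) = -5
l = -1/2 (l = 1/(-3 + 1) = 1/(-2) = -1/2 ≈ -0.50000)
r(L) = -5 - L/2 (r(L) = -5 + L*(-1/2) = -5 - L/2)
-r(E) = -(-5 - 1/2*(-74)) = -(-5 + 37) = -1*32 = -32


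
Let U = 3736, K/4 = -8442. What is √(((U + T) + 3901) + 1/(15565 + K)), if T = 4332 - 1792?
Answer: √3372140881790/18203 ≈ 100.88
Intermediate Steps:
K = -33768 (K = 4*(-8442) = -33768)
T = 2540
√(((U + T) + 3901) + 1/(15565 + K)) = √(((3736 + 2540) + 3901) + 1/(15565 - 33768)) = √((6276 + 3901) + 1/(-18203)) = √(10177 - 1/18203) = √(185251930/18203) = √3372140881790/18203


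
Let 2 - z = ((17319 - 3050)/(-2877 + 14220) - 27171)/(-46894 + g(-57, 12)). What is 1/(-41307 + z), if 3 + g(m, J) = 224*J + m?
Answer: -13213401/545787638473 ≈ -2.4210e-5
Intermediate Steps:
g(m, J) = -3 + m + 224*J (g(m, J) = -3 + (224*J + m) = -3 + (m + 224*J) = -3 + m + 224*J)
z = 18316634/13213401 (z = 2 - ((17319 - 3050)/(-2877 + 14220) - 27171)/(-46894 + (-3 - 57 + 224*12)) = 2 - (14269/11343 - 27171)/(-46894 + (-3 - 57 + 2688)) = 2 - (14269*(1/11343) - 27171)/(-46894 + 2628) = 2 - (751/597 - 27171)/(-44266) = 2 - (-16220336)*(-1)/(597*44266) = 2 - 1*8110168/13213401 = 2 - 8110168/13213401 = 18316634/13213401 ≈ 1.3862)
1/(-41307 + z) = 1/(-41307 + 18316634/13213401) = 1/(-545787638473/13213401) = -13213401/545787638473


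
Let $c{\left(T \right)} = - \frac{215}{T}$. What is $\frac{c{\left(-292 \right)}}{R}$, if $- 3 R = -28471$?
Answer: $\frac{645}{8313532} \approx 7.7584 \cdot 10^{-5}$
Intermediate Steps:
$R = \frac{28471}{3}$ ($R = \left(- \frac{1}{3}\right) \left(-28471\right) = \frac{28471}{3} \approx 9490.3$)
$\frac{c{\left(-292 \right)}}{R} = \frac{\left(-215\right) \frac{1}{-292}}{\frac{28471}{3}} = \left(-215\right) \left(- \frac{1}{292}\right) \frac{3}{28471} = \frac{215}{292} \cdot \frac{3}{28471} = \frac{645}{8313532}$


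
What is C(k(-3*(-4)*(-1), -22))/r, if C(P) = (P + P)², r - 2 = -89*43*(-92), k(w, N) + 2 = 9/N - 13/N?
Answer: 800/21301203 ≈ 3.7557e-5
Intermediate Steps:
k(w, N) = -2 - 4/N (k(w, N) = -2 + (9/N - 13/N) = -2 - 4/N)
r = 352086 (r = 2 - 89*43*(-92) = 2 - 3827*(-92) = 2 + 352084 = 352086)
C(P) = 4*P² (C(P) = (2*P)² = 4*P²)
C(k(-3*(-4)*(-1), -22))/r = (4*(-2 - 4/(-22))²)/352086 = (4*(-2 - 4*(-1/22))²)*(1/352086) = (4*(-2 + 2/11)²)*(1/352086) = (4*(-20/11)²)*(1/352086) = (4*(400/121))*(1/352086) = (1600/121)*(1/352086) = 800/21301203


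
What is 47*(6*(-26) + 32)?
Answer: -5828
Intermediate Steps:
47*(6*(-26) + 32) = 47*(-156 + 32) = 47*(-124) = -5828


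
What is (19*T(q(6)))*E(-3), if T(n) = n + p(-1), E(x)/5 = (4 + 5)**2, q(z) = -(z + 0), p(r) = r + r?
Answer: -61560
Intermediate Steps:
p(r) = 2*r
q(z) = -z
E(x) = 405 (E(x) = 5*(4 + 5)**2 = 5*9**2 = 5*81 = 405)
T(n) = -2 + n (T(n) = n + 2*(-1) = n - 2 = -2 + n)
(19*T(q(6)))*E(-3) = (19*(-2 - 1*6))*405 = (19*(-2 - 6))*405 = (19*(-8))*405 = -152*405 = -61560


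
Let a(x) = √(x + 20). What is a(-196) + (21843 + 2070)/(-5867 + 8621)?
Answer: 2657/306 + 4*I*√11 ≈ 8.683 + 13.266*I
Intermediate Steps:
a(x) = √(20 + x)
a(-196) + (21843 + 2070)/(-5867 + 8621) = √(20 - 196) + (21843 + 2070)/(-5867 + 8621) = √(-176) + 23913/2754 = 4*I*√11 + 23913*(1/2754) = 4*I*√11 + 2657/306 = 2657/306 + 4*I*√11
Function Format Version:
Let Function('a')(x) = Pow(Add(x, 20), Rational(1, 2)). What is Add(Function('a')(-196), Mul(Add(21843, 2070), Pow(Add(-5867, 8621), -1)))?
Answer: Add(Rational(2657, 306), Mul(4, I, Pow(11, Rational(1, 2)))) ≈ Add(8.6830, Mul(13.266, I))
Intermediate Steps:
Function('a')(x) = Pow(Add(20, x), Rational(1, 2))
Add(Function('a')(-196), Mul(Add(21843, 2070), Pow(Add(-5867, 8621), -1))) = Add(Pow(Add(20, -196), Rational(1, 2)), Mul(Add(21843, 2070), Pow(Add(-5867, 8621), -1))) = Add(Pow(-176, Rational(1, 2)), Mul(23913, Pow(2754, -1))) = Add(Mul(4, I, Pow(11, Rational(1, 2))), Mul(23913, Rational(1, 2754))) = Add(Mul(4, I, Pow(11, Rational(1, 2))), Rational(2657, 306)) = Add(Rational(2657, 306), Mul(4, I, Pow(11, Rational(1, 2))))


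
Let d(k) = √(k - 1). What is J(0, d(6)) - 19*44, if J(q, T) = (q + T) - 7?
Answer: -843 + √5 ≈ -840.76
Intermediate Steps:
d(k) = √(-1 + k)
J(q, T) = -7 + T + q (J(q, T) = (T + q) - 7 = -7 + T + q)
J(0, d(6)) - 19*44 = (-7 + √(-1 + 6) + 0) - 19*44 = (-7 + √5 + 0) - 836 = (-7 + √5) - 836 = -843 + √5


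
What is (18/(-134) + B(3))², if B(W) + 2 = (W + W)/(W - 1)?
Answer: 3364/4489 ≈ 0.74939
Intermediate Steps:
B(W) = -2 + 2*W/(-1 + W) (B(W) = -2 + (W + W)/(W - 1) = -2 + (2*W)/(-1 + W) = -2 + 2*W/(-1 + W))
(18/(-134) + B(3))² = (18/(-134) + 2/(-1 + 3))² = (18*(-1/134) + 2/2)² = (-9/67 + 2*(½))² = (-9/67 + 1)² = (58/67)² = 3364/4489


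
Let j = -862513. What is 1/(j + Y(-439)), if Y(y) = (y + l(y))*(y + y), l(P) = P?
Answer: -1/91629 ≈ -1.0914e-5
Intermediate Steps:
Y(y) = 4*y² (Y(y) = (y + y)*(y + y) = (2*y)*(2*y) = 4*y²)
1/(j + Y(-439)) = 1/(-862513 + 4*(-439)²) = 1/(-862513 + 4*192721) = 1/(-862513 + 770884) = 1/(-91629) = -1/91629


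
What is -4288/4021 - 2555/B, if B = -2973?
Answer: -2474569/11954433 ≈ -0.20700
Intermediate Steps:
-4288/4021 - 2555/B = -4288/4021 - 2555/(-2973) = -4288*1/4021 - 2555*(-1/2973) = -4288/4021 + 2555/2973 = -2474569/11954433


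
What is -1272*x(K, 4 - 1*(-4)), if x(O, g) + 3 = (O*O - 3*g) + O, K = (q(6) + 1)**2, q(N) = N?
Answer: -3082056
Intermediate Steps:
K = 49 (K = (6 + 1)**2 = 7**2 = 49)
x(O, g) = -3 + O + O**2 - 3*g (x(O, g) = -3 + ((O*O - 3*g) + O) = -3 + ((O**2 - 3*g) + O) = -3 + (O + O**2 - 3*g) = -3 + O + O**2 - 3*g)
-1272*x(K, 4 - 1*(-4)) = -1272*(-3 + 49 + 49**2 - 3*(4 - 1*(-4))) = -1272*(-3 + 49 + 2401 - 3*(4 + 4)) = -1272*(-3 + 49 + 2401 - 3*8) = -1272*(-3 + 49 + 2401 - 24) = -1272*2423 = -3082056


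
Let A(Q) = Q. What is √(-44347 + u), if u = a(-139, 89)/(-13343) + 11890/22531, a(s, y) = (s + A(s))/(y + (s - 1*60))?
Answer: 2*I*√25049958126813074596490/1503155665 ≈ 210.59*I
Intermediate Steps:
a(s, y) = 2*s/(-60 + s + y) (a(s, y) = (s + s)/(y + (s - 1*60)) = (2*s)/(y + (s - 60)) = (2*s)/(y + (-60 + s)) = (2*s)/(-60 + s + y) = 2*s/(-60 + s + y))
u = 8722523041/16534712315 (u = (2*(-139)/(-60 - 139 + 89))/(-13343) + 11890/22531 = (2*(-139)/(-110))*(-1/13343) + 11890*(1/22531) = (2*(-139)*(-1/110))*(-1/13343) + 11890/22531 = (139/55)*(-1/13343) + 11890/22531 = -139/733865 + 11890/22531 = 8722523041/16534712315 ≈ 0.52753)
√(-44347 + u) = √(-44347 + 8722523041/16534712315) = √(-733256164510264/16534712315) = 2*I*√25049958126813074596490/1503155665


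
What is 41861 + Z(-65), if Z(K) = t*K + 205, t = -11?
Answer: 42781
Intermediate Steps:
Z(K) = 205 - 11*K (Z(K) = -11*K + 205 = 205 - 11*K)
41861 + Z(-65) = 41861 + (205 - 11*(-65)) = 41861 + (205 + 715) = 41861 + 920 = 42781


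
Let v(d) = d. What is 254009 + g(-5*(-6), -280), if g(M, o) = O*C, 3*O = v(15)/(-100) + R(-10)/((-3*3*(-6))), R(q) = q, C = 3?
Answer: 137164679/540 ≈ 2.5401e+5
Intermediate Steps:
O = -181/1620 (O = (15/(-100) - 10/(-3*3*(-6)))/3 = (15*(-1/100) - 10/((-9*(-6))))/3 = (-3/20 - 10/54)/3 = (-3/20 - 10*1/54)/3 = (-3/20 - 5/27)/3 = (⅓)*(-181/540) = -181/1620 ≈ -0.11173)
g(M, o) = -181/540 (g(M, o) = -181/1620*3 = -181/540)
254009 + g(-5*(-6), -280) = 254009 - 181/540 = 137164679/540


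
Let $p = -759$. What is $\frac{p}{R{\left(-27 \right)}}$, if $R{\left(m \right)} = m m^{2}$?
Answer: $\frac{253}{6561} \approx 0.038561$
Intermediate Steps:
$R{\left(m \right)} = m^{3}$
$\frac{p}{R{\left(-27 \right)}} = - \frac{759}{\left(-27\right)^{3}} = - \frac{759}{-19683} = \left(-759\right) \left(- \frac{1}{19683}\right) = \frac{253}{6561}$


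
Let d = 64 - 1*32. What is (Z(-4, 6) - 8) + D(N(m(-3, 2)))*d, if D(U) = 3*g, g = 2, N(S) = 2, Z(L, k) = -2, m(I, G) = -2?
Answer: 182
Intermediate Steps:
d = 32 (d = 64 - 32 = 32)
D(U) = 6 (D(U) = 3*2 = 6)
(Z(-4, 6) - 8) + D(N(m(-3, 2)))*d = (-2 - 8) + 6*32 = -10 + 192 = 182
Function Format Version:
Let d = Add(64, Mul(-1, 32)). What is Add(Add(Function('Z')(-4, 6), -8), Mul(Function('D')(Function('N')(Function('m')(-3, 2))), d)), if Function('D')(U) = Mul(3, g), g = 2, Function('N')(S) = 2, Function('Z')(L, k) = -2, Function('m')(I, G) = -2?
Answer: 182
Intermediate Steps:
d = 32 (d = Add(64, -32) = 32)
Function('D')(U) = 6 (Function('D')(U) = Mul(3, 2) = 6)
Add(Add(Function('Z')(-4, 6), -8), Mul(Function('D')(Function('N')(Function('m')(-3, 2))), d)) = Add(Add(-2, -8), Mul(6, 32)) = Add(-10, 192) = 182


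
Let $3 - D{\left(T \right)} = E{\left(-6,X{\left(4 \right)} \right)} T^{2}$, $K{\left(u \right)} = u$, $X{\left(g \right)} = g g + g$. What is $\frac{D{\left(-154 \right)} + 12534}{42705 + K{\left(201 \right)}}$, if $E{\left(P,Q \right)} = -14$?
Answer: $\frac{344561}{42906} \approx 8.0306$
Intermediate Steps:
$X{\left(g \right)} = g + g^{2}$ ($X{\left(g \right)} = g^{2} + g = g + g^{2}$)
$D{\left(T \right)} = 3 + 14 T^{2}$ ($D{\left(T \right)} = 3 - - 14 T^{2} = 3 + 14 T^{2}$)
$\frac{D{\left(-154 \right)} + 12534}{42705 + K{\left(201 \right)}} = \frac{\left(3 + 14 \left(-154\right)^{2}\right) + 12534}{42705 + 201} = \frac{\left(3 + 14 \cdot 23716\right) + 12534}{42906} = \left(\left(3 + 332024\right) + 12534\right) \frac{1}{42906} = \left(332027 + 12534\right) \frac{1}{42906} = 344561 \cdot \frac{1}{42906} = \frac{344561}{42906}$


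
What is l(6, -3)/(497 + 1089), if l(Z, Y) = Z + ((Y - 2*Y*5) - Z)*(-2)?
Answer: -18/793 ≈ -0.022699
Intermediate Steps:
l(Z, Y) = 3*Z + 18*Y (l(Z, Y) = Z + ((Y - 10*Y) - Z)*(-2) = Z + (-9*Y - Z)*(-2) = Z + (-Z - 9*Y)*(-2) = Z + (2*Z + 18*Y) = 3*Z + 18*Y)
l(6, -3)/(497 + 1089) = (3*6 + 18*(-3))/(497 + 1089) = (18 - 54)/1586 = (1/1586)*(-36) = -18/793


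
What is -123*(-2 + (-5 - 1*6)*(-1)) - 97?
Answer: -1204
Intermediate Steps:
-123*(-2 + (-5 - 1*6)*(-1)) - 97 = -123*(-2 + (-5 - 6)*(-1)) - 97 = -123*(-2 - 11*(-1)) - 97 = -123*(-2 + 11) - 97 = -123*9 - 97 = -1107 - 97 = -1204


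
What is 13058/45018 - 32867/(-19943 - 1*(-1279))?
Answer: 861660559/420107976 ≈ 2.0510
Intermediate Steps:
13058/45018 - 32867/(-19943 - 1*(-1279)) = 13058*(1/45018) - 32867/(-19943 + 1279) = 6529/22509 - 32867/(-18664) = 6529/22509 - 32867*(-1/18664) = 6529/22509 + 32867/18664 = 861660559/420107976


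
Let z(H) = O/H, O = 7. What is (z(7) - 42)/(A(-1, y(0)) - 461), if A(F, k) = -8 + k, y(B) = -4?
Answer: 41/473 ≈ 0.086681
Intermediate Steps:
z(H) = 7/H
(z(7) - 42)/(A(-1, y(0)) - 461) = (7/7 - 42)/((-8 - 4) - 461) = (7*(1/7) - 42)/(-12 - 461) = (1 - 42)/(-473) = -41*(-1/473) = 41/473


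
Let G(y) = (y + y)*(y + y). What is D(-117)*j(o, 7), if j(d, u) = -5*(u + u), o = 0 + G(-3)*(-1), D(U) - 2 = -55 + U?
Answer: 11900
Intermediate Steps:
G(y) = 4*y² (G(y) = (2*y)*(2*y) = 4*y²)
D(U) = -53 + U (D(U) = 2 + (-55 + U) = -53 + U)
o = -36 (o = 0 + (4*(-3)²)*(-1) = 0 + (4*9)*(-1) = 0 + 36*(-1) = 0 - 36 = -36)
j(d, u) = -10*u
D(-117)*j(o, 7) = (-53 - 117)*(-10*7) = -170*(-70) = 11900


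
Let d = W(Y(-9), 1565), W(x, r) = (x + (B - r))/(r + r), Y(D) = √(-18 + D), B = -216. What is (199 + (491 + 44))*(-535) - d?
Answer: -1229117919/3130 - 3*I*√3/3130 ≈ -3.9269e+5 - 0.0016601*I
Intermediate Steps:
W(x, r) = (-216 + x - r)/(2*r) (W(x, r) = (x + (-216 - r))/(r + r) = (-216 + x - r)/((2*r)) = (-216 + x - r)*(1/(2*r)) = (-216 + x - r)/(2*r))
d = -1781/3130 + 3*I*√3/3130 (d = (½)*(-216 + √(-18 - 9) - 1*1565)/1565 = (½)*(1/1565)*(-216 + √(-27) - 1565) = (½)*(1/1565)*(-216 + 3*I*√3 - 1565) = (½)*(1/1565)*(-1781 + 3*I*√3) = -1781/3130 + 3*I*√3/3130 ≈ -0.56901 + 0.0016601*I)
(199 + (491 + 44))*(-535) - d = (199 + (491 + 44))*(-535) - (-1781/3130 + 3*I*√3/3130) = (199 + 535)*(-535) + (1781/3130 - 3*I*√3/3130) = 734*(-535) + (1781/3130 - 3*I*√3/3130) = -392690 + (1781/3130 - 3*I*√3/3130) = -1229117919/3130 - 3*I*√3/3130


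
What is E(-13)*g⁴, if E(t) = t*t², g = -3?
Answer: -177957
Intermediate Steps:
E(t) = t³
E(-13)*g⁴ = (-13)³*(-3)⁴ = -2197*81 = -177957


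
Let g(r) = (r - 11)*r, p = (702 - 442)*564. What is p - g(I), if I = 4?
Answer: 146668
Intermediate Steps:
p = 146640 (p = 260*564 = 146640)
g(r) = r*(-11 + r) (g(r) = (-11 + r)*r = r*(-11 + r))
p - g(I) = 146640 - 4*(-11 + 4) = 146640 - 4*(-7) = 146640 - 1*(-28) = 146640 + 28 = 146668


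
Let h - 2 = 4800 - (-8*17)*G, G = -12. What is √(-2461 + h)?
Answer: √709 ≈ 26.627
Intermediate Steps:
h = 3170 (h = 2 + (4800 - (-8*17)*(-12)) = 2 + (4800 - (-136)*(-12)) = 2 + (4800 - 1*1632) = 2 + (4800 - 1632) = 2 + 3168 = 3170)
√(-2461 + h) = √(-2461 + 3170) = √709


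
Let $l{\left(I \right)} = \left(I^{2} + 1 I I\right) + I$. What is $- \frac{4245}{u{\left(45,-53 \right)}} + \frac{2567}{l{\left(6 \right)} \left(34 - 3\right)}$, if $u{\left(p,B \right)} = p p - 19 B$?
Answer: $- \frac{1240633}{3665688} \approx -0.33844$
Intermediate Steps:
$u{\left(p,B \right)} = p^{2} - 19 B$
$l{\left(I \right)} = I + 2 I^{2}$ ($l{\left(I \right)} = \left(I^{2} + I I\right) + I = \left(I^{2} + I^{2}\right) + I = 2 I^{2} + I = I + 2 I^{2}$)
$- \frac{4245}{u{\left(45,-53 \right)}} + \frac{2567}{l{\left(6 \right)} \left(34 - 3\right)} = - \frac{4245}{45^{2} - -1007} + \frac{2567}{6 \left(1 + 2 \cdot 6\right) \left(34 - 3\right)} = - \frac{4245}{2025 + 1007} + \frac{2567}{6 \left(1 + 12\right) 31} = - \frac{4245}{3032} + \frac{2567}{6 \cdot 13 \cdot 31} = \left(-4245\right) \frac{1}{3032} + \frac{2567}{78 \cdot 31} = - \frac{4245}{3032} + \frac{2567}{2418} = - \frac{1240633}{3665688}$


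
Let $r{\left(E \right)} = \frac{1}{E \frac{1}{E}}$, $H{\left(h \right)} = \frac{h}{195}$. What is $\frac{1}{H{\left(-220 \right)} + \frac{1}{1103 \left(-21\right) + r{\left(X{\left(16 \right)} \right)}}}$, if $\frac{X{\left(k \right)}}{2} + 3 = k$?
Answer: $- \frac{903318}{1019167} \approx -0.88633$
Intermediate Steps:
$H{\left(h \right)} = \frac{h}{195}$ ($H{\left(h \right)} = h \frac{1}{195} = \frac{h}{195}$)
$X{\left(k \right)} = -6 + 2 k$
$r{\left(E \right)} = 1$ ($r{\left(E \right)} = 1^{-1} = 1$)
$\frac{1}{H{\left(-220 \right)} + \frac{1}{1103 \left(-21\right) + r{\left(X{\left(16 \right)} \right)}}} = \frac{1}{\frac{1}{195} \left(-220\right) + \frac{1}{1103 \left(-21\right) + 1}} = \frac{1}{- \frac{44}{39} + \frac{1}{-23163 + 1}} = \frac{1}{- \frac{44}{39} + \frac{1}{-23162}} = \frac{1}{- \frac{44}{39} - \frac{1}{23162}} = \frac{1}{- \frac{1019167}{903318}} = - \frac{903318}{1019167}$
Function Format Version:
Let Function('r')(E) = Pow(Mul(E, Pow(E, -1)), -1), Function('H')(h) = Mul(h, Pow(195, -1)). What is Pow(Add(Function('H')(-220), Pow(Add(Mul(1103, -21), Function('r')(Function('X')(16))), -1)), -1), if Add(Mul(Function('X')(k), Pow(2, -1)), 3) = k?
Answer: Rational(-903318, 1019167) ≈ -0.88633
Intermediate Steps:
Function('H')(h) = Mul(Rational(1, 195), h) (Function('H')(h) = Mul(h, Rational(1, 195)) = Mul(Rational(1, 195), h))
Function('X')(k) = Add(-6, Mul(2, k))
Function('r')(E) = 1 (Function('r')(E) = Pow(1, -1) = 1)
Pow(Add(Function('H')(-220), Pow(Add(Mul(1103, -21), Function('r')(Function('X')(16))), -1)), -1) = Pow(Add(Mul(Rational(1, 195), -220), Pow(Add(Mul(1103, -21), 1), -1)), -1) = Pow(Add(Rational(-44, 39), Pow(Add(-23163, 1), -1)), -1) = Pow(Add(Rational(-44, 39), Pow(-23162, -1)), -1) = Pow(Add(Rational(-44, 39), Rational(-1, 23162)), -1) = Pow(Rational(-1019167, 903318), -1) = Rational(-903318, 1019167)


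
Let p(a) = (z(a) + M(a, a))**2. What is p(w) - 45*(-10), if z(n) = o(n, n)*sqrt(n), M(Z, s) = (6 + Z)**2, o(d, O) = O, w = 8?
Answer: 39378 + 6272*sqrt(2) ≈ 48248.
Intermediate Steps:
z(n) = n**(3/2) (z(n) = n*sqrt(n) = n**(3/2))
p(a) = (a**(3/2) + (6 + a)**2)**2
p(w) - 45*(-10) = (8**(3/2) + (6 + 8)**2)**2 - 45*(-10) = (16*sqrt(2) + 14**2)**2 + 450 = (16*sqrt(2) + 196)**2 + 450 = (196 + 16*sqrt(2))**2 + 450 = 450 + (196 + 16*sqrt(2))**2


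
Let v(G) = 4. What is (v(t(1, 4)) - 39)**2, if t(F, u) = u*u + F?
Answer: 1225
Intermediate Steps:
t(F, u) = F + u**2 (t(F, u) = u**2 + F = F + u**2)
(v(t(1, 4)) - 39)**2 = (4 - 39)**2 = (-35)**2 = 1225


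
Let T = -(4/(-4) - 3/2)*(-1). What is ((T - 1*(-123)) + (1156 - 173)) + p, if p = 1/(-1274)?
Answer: 702929/637 ≈ 1103.5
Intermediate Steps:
p = -1/1274 ≈ -0.00078493
T = -5/2 (T = -(4*(-¼) - 3*½)*(-1) = -(-1 - 3/2)*(-1) = -1*(-5/2)*(-1) = (5/2)*(-1) = -5/2 ≈ -2.5000)
((T - 1*(-123)) + (1156 - 173)) + p = ((-5/2 - 1*(-123)) + (1156 - 173)) - 1/1274 = ((-5/2 + 123) + 983) - 1/1274 = (241/2 + 983) - 1/1274 = 2207/2 - 1/1274 = 702929/637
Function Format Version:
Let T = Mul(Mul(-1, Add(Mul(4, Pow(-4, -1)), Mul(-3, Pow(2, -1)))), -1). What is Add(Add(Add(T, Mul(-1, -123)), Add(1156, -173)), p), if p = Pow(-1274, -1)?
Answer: Rational(702929, 637) ≈ 1103.5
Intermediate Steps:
p = Rational(-1, 1274) ≈ -0.00078493
T = Rational(-5, 2) (T = Mul(Mul(-1, Add(Mul(4, Rational(-1, 4)), Mul(-3, Rational(1, 2)))), -1) = Mul(Mul(-1, Add(-1, Rational(-3, 2))), -1) = Mul(Mul(-1, Rational(-5, 2)), -1) = Mul(Rational(5, 2), -1) = Rational(-5, 2) ≈ -2.5000)
Add(Add(Add(T, Mul(-1, -123)), Add(1156, -173)), p) = Add(Add(Add(Rational(-5, 2), Mul(-1, -123)), Add(1156, -173)), Rational(-1, 1274)) = Add(Add(Add(Rational(-5, 2), 123), 983), Rational(-1, 1274)) = Add(Add(Rational(241, 2), 983), Rational(-1, 1274)) = Add(Rational(2207, 2), Rational(-1, 1274)) = Rational(702929, 637)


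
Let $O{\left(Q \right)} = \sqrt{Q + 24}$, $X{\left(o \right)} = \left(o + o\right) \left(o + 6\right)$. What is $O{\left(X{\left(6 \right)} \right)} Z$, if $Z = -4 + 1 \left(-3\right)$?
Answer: $- 14 \sqrt{42} \approx -90.73$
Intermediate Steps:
$X{\left(o \right)} = 2 o \left(6 + o\right)$
$O{\left(Q \right)} = \sqrt{24 + Q}$
$Z = -7$ ($Z = -4 - 3 = -7$)
$O{\left(X{\left(6 \right)} \right)} Z = \sqrt{24 + 2 \cdot 6 \left(6 + 6\right)} \left(-7\right) = \sqrt{24 + 2 \cdot 6 \cdot 12} \left(-7\right) = \sqrt{24 + 144} \left(-7\right) = \sqrt{168} \left(-7\right) = 2 \sqrt{42} \left(-7\right) = - 14 \sqrt{42}$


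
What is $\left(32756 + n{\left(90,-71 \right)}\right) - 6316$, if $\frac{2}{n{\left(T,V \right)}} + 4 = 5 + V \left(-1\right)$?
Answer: $\frac{951841}{36} \approx 26440.0$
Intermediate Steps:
$n{\left(T,V \right)} = \frac{2}{1 - V}$ ($n{\left(T,V \right)} = \frac{2}{-4 + \left(5 + V \left(-1\right)\right)} = \frac{2}{-4 - \left(-5 + V\right)} = \frac{2}{1 - V}$)
$\left(32756 + n{\left(90,-71 \right)}\right) - 6316 = \left(32756 - \frac{2}{-1 - 71}\right) - 6316 = \left(32756 - \frac{2}{-72}\right) - 6316 = \left(32756 - - \frac{1}{36}\right) - 6316 = \left(32756 + \frac{1}{36}\right) - 6316 = \frac{1179217}{36} - 6316 = \frac{951841}{36}$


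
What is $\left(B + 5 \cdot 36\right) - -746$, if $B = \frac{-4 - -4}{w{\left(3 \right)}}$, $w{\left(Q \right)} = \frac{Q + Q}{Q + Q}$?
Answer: $926$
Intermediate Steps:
$w{\left(Q \right)} = 1$ ($w{\left(Q \right)} = \frac{2 Q}{2 Q} = 2 Q \frac{1}{2 Q} = 1$)
$B = 0$ ($B = \frac{-4 - -4}{1} = \left(-4 + 4\right) 1 = 0 \cdot 1 = 0$)
$\left(B + 5 \cdot 36\right) - -746 = \left(0 + 5 \cdot 36\right) - -746 = \left(0 + 180\right) + 746 = 180 + 746 = 926$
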